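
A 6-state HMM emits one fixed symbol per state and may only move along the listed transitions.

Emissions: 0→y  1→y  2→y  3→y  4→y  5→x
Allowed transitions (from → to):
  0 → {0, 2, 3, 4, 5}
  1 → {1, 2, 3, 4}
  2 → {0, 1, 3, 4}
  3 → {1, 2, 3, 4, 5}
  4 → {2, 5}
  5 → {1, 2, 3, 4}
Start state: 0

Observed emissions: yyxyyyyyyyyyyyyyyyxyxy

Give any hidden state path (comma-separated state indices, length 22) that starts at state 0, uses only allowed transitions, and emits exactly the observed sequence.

  [0] y  {0,1,2,3,4}  => 0  start
  [1] y  {0,1,2,3,4}  => 3  0->3 ok
  [2] x  {5}  => 5  3->5 ok
  [3] y  {0,1,2,3,4}  => 3  5->3 ok
  [4] y  {0,1,2,3,4}  => 3  3->3 ok
  [5] y  {0,1,2,3,4}  => 2  3->2 ok
  [6] y  {0,1,2,3,4}  => 4  2->4 ok
  [7] y  {0,1,2,3,4}  => 2  4->2 ok
  [8] y  {0,1,2,3,4}  => 3  2->3 ok
  [9] y  {0,1,2,3,4}  => 4  3->4 ok
  [10] y  {0,1,2,3,4}  => 2  4->2 ok
  [11] y  {0,1,2,3,4}  => 3  2->3 ok
  [12] y  {0,1,2,3,4}  => 3  3->3 ok
  [13] y  {0,1,2,3,4}  => 2  3->2 ok
  [14] y  {0,1,2,3,4}  => 0  2->0 ok
  [15] y  {0,1,2,3,4}  => 2  0->2 ok
  [16] y  {0,1,2,3,4}  => 3  2->3 ok
  [17] y  {0,1,2,3,4}  => 3  3->3 ok
  [18] x  {5}  => 5  3->5 ok
  [19] y  {0,1,2,3,4}  => 4  5->4 ok
  [20] x  {5}  => 5  4->5 ok
  [21] y  {0,1,2,3,4}  => 2  5->2 ok

0,3,5,3,3,2,4,2,3,4,2,3,3,2,0,2,3,3,5,4,5,2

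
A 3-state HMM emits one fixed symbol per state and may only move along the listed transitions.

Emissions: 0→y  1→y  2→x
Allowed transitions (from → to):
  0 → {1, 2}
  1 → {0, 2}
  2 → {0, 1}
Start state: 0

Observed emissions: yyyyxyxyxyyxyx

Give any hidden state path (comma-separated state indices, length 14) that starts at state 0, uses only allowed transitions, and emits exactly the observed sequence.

  pos 0: y in {0,1}, choose 0; start
  pos 1: y in {0,1}, choose 1; 0->1 ok
  pos 2: y in {0,1}, choose 0; 1->0 ok
  pos 3: y in {0,1}, choose 1; 0->1 ok
  pos 4: x in {2}, choose 2; 1->2 ok
  pos 5: y in {0,1}, choose 0; 2->0 ok
  pos 6: x in {2}, choose 2; 0->2 ok
  pos 7: y in {0,1}, choose 1; 2->1 ok
  pos 8: x in {2}, choose 2; 1->2 ok
  pos 9: y in {0,1}, choose 1; 2->1 ok
  pos 10: y in {0,1}, choose 0; 1->0 ok
  pos 11: x in {2}, choose 2; 0->2 ok
  pos 12: y in {0,1}, choose 1; 2->1 ok
  pos 13: x in {2}, choose 2; 1->2 ok

0,1,0,1,2,0,2,1,2,1,0,2,1,2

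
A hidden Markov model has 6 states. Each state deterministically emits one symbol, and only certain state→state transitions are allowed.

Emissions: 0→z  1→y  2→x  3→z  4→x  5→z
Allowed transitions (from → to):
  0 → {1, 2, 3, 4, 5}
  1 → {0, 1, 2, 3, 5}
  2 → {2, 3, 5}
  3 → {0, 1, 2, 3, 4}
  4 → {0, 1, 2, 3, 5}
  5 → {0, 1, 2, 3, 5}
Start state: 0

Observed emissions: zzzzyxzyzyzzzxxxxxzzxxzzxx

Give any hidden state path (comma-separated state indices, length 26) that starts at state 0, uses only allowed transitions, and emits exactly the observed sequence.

  pos 0: z in {0,3,5}, choose 0; start
  pos 1: z in {0,3,5}, choose 5; 0->5 ok
  pos 2: z in {0,3,5}, choose 5; 5->5 ok
  pos 3: z in {0,3,5}, choose 5; 5->5 ok
  pos 4: y in {1}, choose 1; 5->1 ok
  pos 5: x in {2,4}, choose 2; 1->2 ok
  pos 6: z in {0,3,5}, choose 3; 2->3 ok
  pos 7: y in {1}, choose 1; 3->1 ok
  pos 8: z in {0,3,5}, choose 3; 1->3 ok
  pos 9: y in {1}, choose 1; 3->1 ok
  pos 10: z in {0,3,5}, choose 0; 1->0 ok
  pos 11: z in {0,3,5}, choose 5; 0->5 ok
  pos 12: z in {0,3,5}, choose 3; 5->3 ok
  pos 13: x in {2,4}, choose 2; 3->2 ok
  pos 14: x in {2,4}, choose 2; 2->2 ok
  pos 15: x in {2,4}, choose 2; 2->2 ok
  pos 16: x in {2,4}, choose 2; 2->2 ok
  pos 17: x in {2,4}, choose 2; 2->2 ok
  pos 18: z in {0,3,5}, choose 3; 2->3 ok
  pos 19: z in {0,3,5}, choose 3; 3->3 ok
  pos 20: x in {2,4}, choose 2; 3->2 ok
  pos 21: x in {2,4}, choose 2; 2->2 ok
  pos 22: z in {0,3,5}, choose 5; 2->5 ok
  pos 23: z in {0,3,5}, choose 3; 5->3 ok
  pos 24: x in {2,4}, choose 2; 3->2 ok
  pos 25: x in {2,4}, choose 2; 2->2 ok

0,5,5,5,1,2,3,1,3,1,0,5,3,2,2,2,2,2,3,3,2,2,5,3,2,2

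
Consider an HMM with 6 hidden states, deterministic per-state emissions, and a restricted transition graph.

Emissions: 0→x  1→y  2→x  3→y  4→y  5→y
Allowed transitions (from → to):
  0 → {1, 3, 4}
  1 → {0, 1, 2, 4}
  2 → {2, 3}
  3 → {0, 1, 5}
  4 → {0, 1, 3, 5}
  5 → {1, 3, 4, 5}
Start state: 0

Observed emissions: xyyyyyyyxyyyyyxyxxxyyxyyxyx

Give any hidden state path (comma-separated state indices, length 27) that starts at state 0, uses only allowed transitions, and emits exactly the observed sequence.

  [0] x  {0,2}  => 0  start
  [1] y  {1,3,4,5}  => 4  0->4 ok
  [2] y  {1,3,4,5}  => 3  4->3 ok
  [3] y  {1,3,4,5}  => 1  3->1 ok
  [4] y  {1,3,4,5}  => 4  1->4 ok
  [5] y  {1,3,4,5}  => 5  4->5 ok
  [6] y  {1,3,4,5}  => 5  5->5 ok
  [7] y  {1,3,4,5}  => 1  5->1 ok
  [8] x  {0,2}  => 0  1->0 ok
  [9] y  {1,3,4,5}  => 1  0->1 ok
  [10] y  {1,3,4,5}  => 4  1->4 ok
  [11] y  {1,3,4,5}  => 5  4->5 ok
  [12] y  {1,3,4,5}  => 4  5->4 ok
  [13] y  {1,3,4,5}  => 1  4->1 ok
  [14] x  {0,2}  => 0  1->0 ok
  [15] y  {1,3,4,5}  => 1  0->1 ok
  [16] x  {0,2}  => 2  1->2 ok
  [17] x  {0,2}  => 2  2->2 ok
  [18] x  {0,2}  => 2  2->2 ok
  [19] y  {1,3,4,5}  => 3  2->3 ok
  [20] y  {1,3,4,5}  => 1  3->1 ok
  [21] x  {0,2}  => 2  1->2 ok
  [22] y  {1,3,4,5}  => 3  2->3 ok
  [23] y  {1,3,4,5}  => 1  3->1 ok
  [24] x  {0,2}  => 0  1->0 ok
  [25] y  {1,3,4,5}  => 4  0->4 ok
  [26] x  {0,2}  => 0  4->0 ok

0,4,3,1,4,5,5,1,0,1,4,5,4,1,0,1,2,2,2,3,1,2,3,1,0,4,0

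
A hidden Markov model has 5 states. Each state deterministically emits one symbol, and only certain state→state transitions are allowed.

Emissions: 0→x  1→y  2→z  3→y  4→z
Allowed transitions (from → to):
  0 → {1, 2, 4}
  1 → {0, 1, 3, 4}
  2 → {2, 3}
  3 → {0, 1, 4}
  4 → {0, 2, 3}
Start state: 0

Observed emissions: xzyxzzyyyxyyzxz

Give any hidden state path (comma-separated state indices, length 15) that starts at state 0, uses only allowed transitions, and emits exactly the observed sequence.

  0: obs=x cand={0} pick 0 [start]
  1: obs=z cand={2,4} pick 2 [0->2 ok]
  2: obs=y cand={1,3} pick 3 [2->3 ok]
  3: obs=x cand={0} pick 0 [3->0 ok]
  4: obs=z cand={2,4} pick 2 [0->2 ok]
  5: obs=z cand={2,4} pick 2 [2->2 ok]
  6: obs=y cand={1,3} pick 3 [2->3 ok]
  7: obs=y cand={1,3} pick 1 [3->1 ok]
  8: obs=y cand={1,3} pick 3 [1->3 ok]
  9: obs=x cand={0} pick 0 [3->0 ok]
  10: obs=y cand={1,3} pick 1 [0->1 ok]
  11: obs=y cand={1,3} pick 3 [1->3 ok]
  12: obs=z cand={2,4} pick 4 [3->4 ok]
  13: obs=x cand={0} pick 0 [4->0 ok]
  14: obs=z cand={2,4} pick 2 [0->2 ok]

0,2,3,0,2,2,3,1,3,0,1,3,4,0,2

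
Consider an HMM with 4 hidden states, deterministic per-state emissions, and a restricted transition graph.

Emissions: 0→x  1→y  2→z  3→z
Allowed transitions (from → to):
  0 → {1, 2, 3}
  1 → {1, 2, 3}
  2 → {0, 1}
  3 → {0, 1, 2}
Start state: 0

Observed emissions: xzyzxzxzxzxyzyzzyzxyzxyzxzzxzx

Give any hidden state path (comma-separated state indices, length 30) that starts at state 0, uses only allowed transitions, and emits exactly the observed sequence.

0,3,1,2,0,2,0,2,0,3,0,1,3,1,3,2,1,2,0,1,3,0,1,2,0,3,2,0,3,0

  pos 0: x in {0}, choose 0; start
  pos 1: z in {2,3}, choose 3; 0->3 ok
  pos 2: y in {1}, choose 1; 3->1 ok
  pos 3: z in {2,3}, choose 2; 1->2 ok
  pos 4: x in {0}, choose 0; 2->0 ok
  pos 5: z in {2,3}, choose 2; 0->2 ok
  pos 6: x in {0}, choose 0; 2->0 ok
  pos 7: z in {2,3}, choose 2; 0->2 ok
  pos 8: x in {0}, choose 0; 2->0 ok
  pos 9: z in {2,3}, choose 3; 0->3 ok
  pos 10: x in {0}, choose 0; 3->0 ok
  pos 11: y in {1}, choose 1; 0->1 ok
  pos 12: z in {2,3}, choose 3; 1->3 ok
  pos 13: y in {1}, choose 1; 3->1 ok
  pos 14: z in {2,3}, choose 3; 1->3 ok
  pos 15: z in {2,3}, choose 2; 3->2 ok
  pos 16: y in {1}, choose 1; 2->1 ok
  pos 17: z in {2,3}, choose 2; 1->2 ok
  pos 18: x in {0}, choose 0; 2->0 ok
  pos 19: y in {1}, choose 1; 0->1 ok
  pos 20: z in {2,3}, choose 3; 1->3 ok
  pos 21: x in {0}, choose 0; 3->0 ok
  pos 22: y in {1}, choose 1; 0->1 ok
  pos 23: z in {2,3}, choose 2; 1->2 ok
  pos 24: x in {0}, choose 0; 2->0 ok
  pos 25: z in {2,3}, choose 3; 0->3 ok
  pos 26: z in {2,3}, choose 2; 3->2 ok
  pos 27: x in {0}, choose 0; 2->0 ok
  pos 28: z in {2,3}, choose 3; 0->3 ok
  pos 29: x in {0}, choose 0; 3->0 ok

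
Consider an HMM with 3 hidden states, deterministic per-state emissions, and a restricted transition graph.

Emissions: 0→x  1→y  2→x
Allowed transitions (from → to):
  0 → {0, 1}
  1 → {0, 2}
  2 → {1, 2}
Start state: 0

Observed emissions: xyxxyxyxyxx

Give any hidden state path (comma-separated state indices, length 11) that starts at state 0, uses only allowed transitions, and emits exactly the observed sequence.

0,1,2,2,1,0,1,2,1,0,0

  0: obs=x cand={0,2} pick 0 [start]
  1: obs=y cand={1} pick 1 [0->1 ok]
  2: obs=x cand={0,2} pick 2 [1->2 ok]
  3: obs=x cand={0,2} pick 2 [2->2 ok]
  4: obs=y cand={1} pick 1 [2->1 ok]
  5: obs=x cand={0,2} pick 0 [1->0 ok]
  6: obs=y cand={1} pick 1 [0->1 ok]
  7: obs=x cand={0,2} pick 2 [1->2 ok]
  8: obs=y cand={1} pick 1 [2->1 ok]
  9: obs=x cand={0,2} pick 0 [1->0 ok]
  10: obs=x cand={0,2} pick 0 [0->0 ok]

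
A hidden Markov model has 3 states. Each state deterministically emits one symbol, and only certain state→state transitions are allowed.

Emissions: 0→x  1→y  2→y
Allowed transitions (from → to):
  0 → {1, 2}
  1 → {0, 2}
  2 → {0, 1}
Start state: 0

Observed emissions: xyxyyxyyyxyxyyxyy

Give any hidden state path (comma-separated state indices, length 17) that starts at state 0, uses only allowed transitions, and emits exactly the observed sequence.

  0: obs=x cand={0} pick 0 [start]
  1: obs=y cand={1,2} pick 1 [0->1 ok]
  2: obs=x cand={0} pick 0 [1->0 ok]
  3: obs=y cand={1,2} pick 2 [0->2 ok]
  4: obs=y cand={1,2} pick 1 [2->1 ok]
  5: obs=x cand={0} pick 0 [1->0 ok]
  6: obs=y cand={1,2} pick 2 [0->2 ok]
  7: obs=y cand={1,2} pick 1 [2->1 ok]
  8: obs=y cand={1,2} pick 2 [1->2 ok]
  9: obs=x cand={0} pick 0 [2->0 ok]
  10: obs=y cand={1,2} pick 1 [0->1 ok]
  11: obs=x cand={0} pick 0 [1->0 ok]
  12: obs=y cand={1,2} pick 1 [0->1 ok]
  13: obs=y cand={1,2} pick 2 [1->2 ok]
  14: obs=x cand={0} pick 0 [2->0 ok]
  15: obs=y cand={1,2} pick 2 [0->2 ok]
  16: obs=y cand={1,2} pick 1 [2->1 ok]

0,1,0,2,1,0,2,1,2,0,1,0,1,2,0,2,1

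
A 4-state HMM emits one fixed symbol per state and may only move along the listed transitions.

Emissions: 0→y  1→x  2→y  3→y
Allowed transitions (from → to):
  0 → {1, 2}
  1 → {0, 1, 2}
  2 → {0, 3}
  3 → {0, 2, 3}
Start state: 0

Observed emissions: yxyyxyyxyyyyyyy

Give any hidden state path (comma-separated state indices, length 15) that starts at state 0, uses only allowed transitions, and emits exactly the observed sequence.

0,1,2,0,1,2,0,1,2,3,3,2,3,3,3

  t0 'y' -> {0,2,3}, take 0 (start)
  t1 'x' -> {1}, take 1 (0->1 ok)
  t2 'y' -> {0,2,3}, take 2 (1->2 ok)
  t3 'y' -> {0,2,3}, take 0 (2->0 ok)
  t4 'x' -> {1}, take 1 (0->1 ok)
  t5 'y' -> {0,2,3}, take 2 (1->2 ok)
  t6 'y' -> {0,2,3}, take 0 (2->0 ok)
  t7 'x' -> {1}, take 1 (0->1 ok)
  t8 'y' -> {0,2,3}, take 2 (1->2 ok)
  t9 'y' -> {0,2,3}, take 3 (2->3 ok)
  t10 'y' -> {0,2,3}, take 3 (3->3 ok)
  t11 'y' -> {0,2,3}, take 2 (3->2 ok)
  t12 'y' -> {0,2,3}, take 3 (2->3 ok)
  t13 'y' -> {0,2,3}, take 3 (3->3 ok)
  t14 'y' -> {0,2,3}, take 3 (3->3 ok)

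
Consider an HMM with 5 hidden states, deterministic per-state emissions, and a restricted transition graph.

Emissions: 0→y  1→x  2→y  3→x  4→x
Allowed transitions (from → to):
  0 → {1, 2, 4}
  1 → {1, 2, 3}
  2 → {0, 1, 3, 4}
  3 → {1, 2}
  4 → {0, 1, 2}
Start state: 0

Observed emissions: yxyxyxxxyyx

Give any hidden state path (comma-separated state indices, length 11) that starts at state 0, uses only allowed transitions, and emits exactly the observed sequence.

0,4,0,1,2,1,1,1,2,0,4

  t0 'y' -> {0,2}, take 0 (start)
  t1 'x' -> {1,3,4}, take 4 (0->4 ok)
  t2 'y' -> {0,2}, take 0 (4->0 ok)
  t3 'x' -> {1,3,4}, take 1 (0->1 ok)
  t4 'y' -> {0,2}, take 2 (1->2 ok)
  t5 'x' -> {1,3,4}, take 1 (2->1 ok)
  t6 'x' -> {1,3,4}, take 1 (1->1 ok)
  t7 'x' -> {1,3,4}, take 1 (1->1 ok)
  t8 'y' -> {0,2}, take 2 (1->2 ok)
  t9 'y' -> {0,2}, take 0 (2->0 ok)
  t10 'x' -> {1,3,4}, take 4 (0->4 ok)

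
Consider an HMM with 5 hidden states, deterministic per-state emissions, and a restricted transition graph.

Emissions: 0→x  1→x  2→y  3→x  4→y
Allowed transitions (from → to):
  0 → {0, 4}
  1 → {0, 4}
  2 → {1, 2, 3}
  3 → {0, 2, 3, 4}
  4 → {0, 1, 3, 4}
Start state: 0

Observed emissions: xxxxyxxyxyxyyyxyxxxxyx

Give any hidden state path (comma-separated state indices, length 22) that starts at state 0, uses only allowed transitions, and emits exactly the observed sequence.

  pos 0: x in {0,1,3}, choose 0; start
  pos 1: x in {0,1,3}, choose 0; 0->0 ok
  pos 2: x in {0,1,3}, choose 0; 0->0 ok
  pos 3: x in {0,1,3}, choose 0; 0->0 ok
  pos 4: y in {2,4}, choose 4; 0->4 ok
  pos 5: x in {0,1,3}, choose 3; 4->3 ok
  pos 6: x in {0,1,3}, choose 0; 3->0 ok
  pos 7: y in {2,4}, choose 4; 0->4 ok
  pos 8: x in {0,1,3}, choose 3; 4->3 ok
  pos 9: y in {2,4}, choose 2; 3->2 ok
  pos 10: x in {0,1,3}, choose 1; 2->1 ok
  pos 11: y in {2,4}, choose 4; 1->4 ok
  pos 12: y in {2,4}, choose 4; 4->4 ok
  pos 13: y in {2,4}, choose 4; 4->4 ok
  pos 14: x in {0,1,3}, choose 0; 4->0 ok
  pos 15: y in {2,4}, choose 4; 0->4 ok
  pos 16: x in {0,1,3}, choose 0; 4->0 ok
  pos 17: x in {0,1,3}, choose 0; 0->0 ok
  pos 18: x in {0,1,3}, choose 0; 0->0 ok
  pos 19: x in {0,1,3}, choose 0; 0->0 ok
  pos 20: y in {2,4}, choose 4; 0->4 ok
  pos 21: x in {0,1,3}, choose 0; 4->0 ok

0,0,0,0,4,3,0,4,3,2,1,4,4,4,0,4,0,0,0,0,4,0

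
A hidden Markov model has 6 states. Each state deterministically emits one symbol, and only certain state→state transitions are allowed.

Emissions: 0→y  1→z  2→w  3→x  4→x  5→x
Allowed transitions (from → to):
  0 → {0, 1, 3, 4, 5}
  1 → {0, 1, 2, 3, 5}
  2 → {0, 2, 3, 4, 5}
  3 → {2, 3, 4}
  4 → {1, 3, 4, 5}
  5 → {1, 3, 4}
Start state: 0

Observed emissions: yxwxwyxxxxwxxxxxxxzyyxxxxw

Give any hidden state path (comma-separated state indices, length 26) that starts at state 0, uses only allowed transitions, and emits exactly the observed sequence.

0,3,2,3,2,0,4,3,3,3,2,5,4,3,4,3,4,5,1,0,0,3,3,3,3,2

  0: obs=y cand={0} pick 0 [start]
  1: obs=x cand={3,4,5} pick 3 [0->3 ok]
  2: obs=w cand={2} pick 2 [3->2 ok]
  3: obs=x cand={3,4,5} pick 3 [2->3 ok]
  4: obs=w cand={2} pick 2 [3->2 ok]
  5: obs=y cand={0} pick 0 [2->0 ok]
  6: obs=x cand={3,4,5} pick 4 [0->4 ok]
  7: obs=x cand={3,4,5} pick 3 [4->3 ok]
  8: obs=x cand={3,4,5} pick 3 [3->3 ok]
  9: obs=x cand={3,4,5} pick 3 [3->3 ok]
  10: obs=w cand={2} pick 2 [3->2 ok]
  11: obs=x cand={3,4,5} pick 5 [2->5 ok]
  12: obs=x cand={3,4,5} pick 4 [5->4 ok]
  13: obs=x cand={3,4,5} pick 3 [4->3 ok]
  14: obs=x cand={3,4,5} pick 4 [3->4 ok]
  15: obs=x cand={3,4,5} pick 3 [4->3 ok]
  16: obs=x cand={3,4,5} pick 4 [3->4 ok]
  17: obs=x cand={3,4,5} pick 5 [4->5 ok]
  18: obs=z cand={1} pick 1 [5->1 ok]
  19: obs=y cand={0} pick 0 [1->0 ok]
  20: obs=y cand={0} pick 0 [0->0 ok]
  21: obs=x cand={3,4,5} pick 3 [0->3 ok]
  22: obs=x cand={3,4,5} pick 3 [3->3 ok]
  23: obs=x cand={3,4,5} pick 3 [3->3 ok]
  24: obs=x cand={3,4,5} pick 3 [3->3 ok]
  25: obs=w cand={2} pick 2 [3->2 ok]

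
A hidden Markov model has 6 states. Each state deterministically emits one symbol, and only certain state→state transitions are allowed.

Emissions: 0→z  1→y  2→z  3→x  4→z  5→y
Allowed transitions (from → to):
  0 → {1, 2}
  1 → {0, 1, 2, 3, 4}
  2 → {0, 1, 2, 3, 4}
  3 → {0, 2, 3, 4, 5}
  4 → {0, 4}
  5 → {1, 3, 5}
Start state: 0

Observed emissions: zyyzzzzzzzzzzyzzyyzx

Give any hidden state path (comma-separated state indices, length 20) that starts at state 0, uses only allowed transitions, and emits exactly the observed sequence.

0,1,1,2,4,0,2,0,2,4,0,2,0,1,2,2,1,1,2,3

  t0 'z' -> {0,2,4}, take 0 (start)
  t1 'y' -> {1,5}, take 1 (0->1 ok)
  t2 'y' -> {1,5}, take 1 (1->1 ok)
  t3 'z' -> {0,2,4}, take 2 (1->2 ok)
  t4 'z' -> {0,2,4}, take 4 (2->4 ok)
  t5 'z' -> {0,2,4}, take 0 (4->0 ok)
  t6 'z' -> {0,2,4}, take 2 (0->2 ok)
  t7 'z' -> {0,2,4}, take 0 (2->0 ok)
  t8 'z' -> {0,2,4}, take 2 (0->2 ok)
  t9 'z' -> {0,2,4}, take 4 (2->4 ok)
  t10 'z' -> {0,2,4}, take 0 (4->0 ok)
  t11 'z' -> {0,2,4}, take 2 (0->2 ok)
  t12 'z' -> {0,2,4}, take 0 (2->0 ok)
  t13 'y' -> {1,5}, take 1 (0->1 ok)
  t14 'z' -> {0,2,4}, take 2 (1->2 ok)
  t15 'z' -> {0,2,4}, take 2 (2->2 ok)
  t16 'y' -> {1,5}, take 1 (2->1 ok)
  t17 'y' -> {1,5}, take 1 (1->1 ok)
  t18 'z' -> {0,2,4}, take 2 (1->2 ok)
  t19 'x' -> {3}, take 3 (2->3 ok)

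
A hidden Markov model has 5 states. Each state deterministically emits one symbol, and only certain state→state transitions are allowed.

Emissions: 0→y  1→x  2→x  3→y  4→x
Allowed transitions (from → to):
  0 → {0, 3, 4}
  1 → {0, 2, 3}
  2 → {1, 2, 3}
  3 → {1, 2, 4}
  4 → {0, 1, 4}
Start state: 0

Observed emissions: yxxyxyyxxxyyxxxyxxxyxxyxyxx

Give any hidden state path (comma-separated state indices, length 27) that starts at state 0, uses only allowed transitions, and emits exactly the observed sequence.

  t0 'y' -> {0,3}, take 0 (start)
  t1 'x' -> {1,2,4}, take 4 (0->4 ok)
  t2 'x' -> {1,2,4}, take 1 (4->1 ok)
  t3 'y' -> {0,3}, take 0 (1->0 ok)
  t4 'x' -> {1,2,4}, take 4 (0->4 ok)
  t5 'y' -> {0,3}, take 0 (4->0 ok)
  t6 'y' -> {0,3}, take 3 (0->3 ok)
  t7 'x' -> {1,2,4}, take 4 (3->4 ok)
  t8 'x' -> {1,2,4}, take 4 (4->4 ok)
  t9 'x' -> {1,2,4}, take 4 (4->4 ok)
  t10 'y' -> {0,3}, take 0 (4->0 ok)
  t11 'y' -> {0,3}, take 3 (0->3 ok)
  t12 'x' -> {1,2,4}, take 4 (3->4 ok)
  t13 'x' -> {1,2,4}, take 4 (4->4 ok)
  t14 'x' -> {1,2,4}, take 1 (4->1 ok)
  t15 'y' -> {0,3}, take 3 (1->3 ok)
  t16 'x' -> {1,2,4}, take 1 (3->1 ok)
  t17 'x' -> {1,2,4}, take 2 (1->2 ok)
  t18 'x' -> {1,2,4}, take 2 (2->2 ok)
  t19 'y' -> {0,3}, take 3 (2->3 ok)
  t20 'x' -> {1,2,4}, take 2 (3->2 ok)
  t21 'x' -> {1,2,4}, take 1 (2->1 ok)
  t22 'y' -> {0,3}, take 3 (1->3 ok)
  t23 'x' -> {1,2,4}, take 1 (3->1 ok)
  t24 'y' -> {0,3}, take 3 (1->3 ok)
  t25 'x' -> {1,2,4}, take 1 (3->1 ok)
  t26 'x' -> {1,2,4}, take 2 (1->2 ok)

0,4,1,0,4,0,3,4,4,4,0,3,4,4,1,3,1,2,2,3,2,1,3,1,3,1,2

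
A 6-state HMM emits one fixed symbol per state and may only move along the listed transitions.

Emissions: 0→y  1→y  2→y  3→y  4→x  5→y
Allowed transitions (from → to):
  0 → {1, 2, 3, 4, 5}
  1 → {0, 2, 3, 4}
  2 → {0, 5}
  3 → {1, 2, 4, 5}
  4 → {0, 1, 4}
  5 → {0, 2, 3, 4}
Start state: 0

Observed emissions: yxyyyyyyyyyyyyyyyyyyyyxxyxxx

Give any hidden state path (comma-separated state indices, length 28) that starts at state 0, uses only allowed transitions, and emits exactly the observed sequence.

  [0] y  {0,1,2,3,5}  => 0  start
  [1] x  {4}  => 4  0->4 ok
  [2] y  {0,1,2,3,5}  => 0  4->0 ok
  [3] y  {0,1,2,3,5}  => 1  0->1 ok
  [4] y  {0,1,2,3,5}  => 0  1->0 ok
  [5] y  {0,1,2,3,5}  => 2  0->2 ok
  [6] y  {0,1,2,3,5}  => 5  2->5 ok
  [7] y  {0,1,2,3,5}  => 3  5->3 ok
  [8] y  {0,1,2,3,5}  => 2  3->2 ok
  [9] y  {0,1,2,3,5}  => 0  2->0 ok
  [10] y  {0,1,2,3,5}  => 3  0->3 ok
  [11] y  {0,1,2,3,5}  => 5  3->5 ok
  [12] y  {0,1,2,3,5}  => 3  5->3 ok
  [13] y  {0,1,2,3,5}  => 5  3->5 ok
  [14] y  {0,1,2,3,5}  => 3  5->3 ok
  [15] y  {0,1,2,3,5}  => 2  3->2 ok
  [16] y  {0,1,2,3,5}  => 0  2->0 ok
  [17] y  {0,1,2,3,5}  => 2  0->2 ok
  [18] y  {0,1,2,3,5}  => 5  2->5 ok
  [19] y  {0,1,2,3,5}  => 3  5->3 ok
  [20] y  {0,1,2,3,5}  => 2  3->2 ok
  [21] y  {0,1,2,3,5}  => 0  2->0 ok
  [22] x  {4}  => 4  0->4 ok
  [23] x  {4}  => 4  4->4 ok
  [24] y  {0,1,2,3,5}  => 0  4->0 ok
  [25] x  {4}  => 4  0->4 ok
  [26] x  {4}  => 4  4->4 ok
  [27] x  {4}  => 4  4->4 ok

0,4,0,1,0,2,5,3,2,0,3,5,3,5,3,2,0,2,5,3,2,0,4,4,0,4,4,4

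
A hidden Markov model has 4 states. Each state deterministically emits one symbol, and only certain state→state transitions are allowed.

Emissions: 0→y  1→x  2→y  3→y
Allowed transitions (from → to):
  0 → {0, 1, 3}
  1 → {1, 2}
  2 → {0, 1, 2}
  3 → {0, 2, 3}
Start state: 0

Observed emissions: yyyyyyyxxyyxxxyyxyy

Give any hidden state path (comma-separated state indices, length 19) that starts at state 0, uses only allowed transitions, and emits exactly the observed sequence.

0,0,3,2,2,2,0,1,1,2,2,1,1,1,2,0,1,2,2

  t0 'y' -> {0,2,3}, take 0 (start)
  t1 'y' -> {0,2,3}, take 0 (0->0 ok)
  t2 'y' -> {0,2,3}, take 3 (0->3 ok)
  t3 'y' -> {0,2,3}, take 2 (3->2 ok)
  t4 'y' -> {0,2,3}, take 2 (2->2 ok)
  t5 'y' -> {0,2,3}, take 2 (2->2 ok)
  t6 'y' -> {0,2,3}, take 0 (2->0 ok)
  t7 'x' -> {1}, take 1 (0->1 ok)
  t8 'x' -> {1}, take 1 (1->1 ok)
  t9 'y' -> {0,2,3}, take 2 (1->2 ok)
  t10 'y' -> {0,2,3}, take 2 (2->2 ok)
  t11 'x' -> {1}, take 1 (2->1 ok)
  t12 'x' -> {1}, take 1 (1->1 ok)
  t13 'x' -> {1}, take 1 (1->1 ok)
  t14 'y' -> {0,2,3}, take 2 (1->2 ok)
  t15 'y' -> {0,2,3}, take 0 (2->0 ok)
  t16 'x' -> {1}, take 1 (0->1 ok)
  t17 'y' -> {0,2,3}, take 2 (1->2 ok)
  t18 'y' -> {0,2,3}, take 2 (2->2 ok)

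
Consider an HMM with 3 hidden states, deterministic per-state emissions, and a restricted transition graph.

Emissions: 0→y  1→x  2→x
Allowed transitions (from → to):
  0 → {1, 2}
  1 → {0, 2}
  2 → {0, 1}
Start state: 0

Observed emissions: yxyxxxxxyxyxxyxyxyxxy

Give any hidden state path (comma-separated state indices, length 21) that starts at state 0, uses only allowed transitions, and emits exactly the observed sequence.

0,2,0,2,1,2,1,2,0,2,0,2,1,0,1,0,1,0,1,2,0

  pos 0: y in {0}, choose 0; start
  pos 1: x in {1,2}, choose 2; 0->2 ok
  pos 2: y in {0}, choose 0; 2->0 ok
  pos 3: x in {1,2}, choose 2; 0->2 ok
  pos 4: x in {1,2}, choose 1; 2->1 ok
  pos 5: x in {1,2}, choose 2; 1->2 ok
  pos 6: x in {1,2}, choose 1; 2->1 ok
  pos 7: x in {1,2}, choose 2; 1->2 ok
  pos 8: y in {0}, choose 0; 2->0 ok
  pos 9: x in {1,2}, choose 2; 0->2 ok
  pos 10: y in {0}, choose 0; 2->0 ok
  pos 11: x in {1,2}, choose 2; 0->2 ok
  pos 12: x in {1,2}, choose 1; 2->1 ok
  pos 13: y in {0}, choose 0; 1->0 ok
  pos 14: x in {1,2}, choose 1; 0->1 ok
  pos 15: y in {0}, choose 0; 1->0 ok
  pos 16: x in {1,2}, choose 1; 0->1 ok
  pos 17: y in {0}, choose 0; 1->0 ok
  pos 18: x in {1,2}, choose 1; 0->1 ok
  pos 19: x in {1,2}, choose 2; 1->2 ok
  pos 20: y in {0}, choose 0; 2->0 ok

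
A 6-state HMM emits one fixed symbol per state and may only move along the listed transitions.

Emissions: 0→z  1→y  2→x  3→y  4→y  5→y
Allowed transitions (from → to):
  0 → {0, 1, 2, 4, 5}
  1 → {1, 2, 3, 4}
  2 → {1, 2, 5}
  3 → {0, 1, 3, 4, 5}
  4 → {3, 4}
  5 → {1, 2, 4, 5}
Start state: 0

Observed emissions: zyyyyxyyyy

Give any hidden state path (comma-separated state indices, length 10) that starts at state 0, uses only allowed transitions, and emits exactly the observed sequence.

  0: obs=z cand={0} pick 0 [start]
  1: obs=y cand={1,3,4,5} pick 4 [0->4 ok]
  2: obs=y cand={1,3,4,5} pick 4 [4->4 ok]
  3: obs=y cand={1,3,4,5} pick 3 [4->3 ok]
  4: obs=y cand={1,3,4,5} pick 1 [3->1 ok]
  5: obs=x cand={2} pick 2 [1->2 ok]
  6: obs=y cand={1,3,4,5} pick 1 [2->1 ok]
  7: obs=y cand={1,3,4,5} pick 4 [1->4 ok]
  8: obs=y cand={1,3,4,5} pick 3 [4->3 ok]
  9: obs=y cand={1,3,4,5} pick 1 [3->1 ok]

0,4,4,3,1,2,1,4,3,1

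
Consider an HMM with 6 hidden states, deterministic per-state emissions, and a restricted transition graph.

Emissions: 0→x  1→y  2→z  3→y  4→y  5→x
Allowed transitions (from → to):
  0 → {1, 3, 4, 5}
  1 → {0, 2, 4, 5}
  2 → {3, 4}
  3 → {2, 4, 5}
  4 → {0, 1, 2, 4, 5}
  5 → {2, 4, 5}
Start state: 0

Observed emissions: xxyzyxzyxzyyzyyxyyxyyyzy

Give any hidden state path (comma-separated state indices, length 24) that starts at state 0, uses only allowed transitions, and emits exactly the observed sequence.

0,5,4,2,4,5,2,3,5,2,4,4,2,4,1,0,1,4,0,3,4,4,2,3

  pos 0: x in {0,5}, choose 0; start
  pos 1: x in {0,5}, choose 5; 0->5 ok
  pos 2: y in {1,3,4}, choose 4; 5->4 ok
  pos 3: z in {2}, choose 2; 4->2 ok
  pos 4: y in {1,3,4}, choose 4; 2->4 ok
  pos 5: x in {0,5}, choose 5; 4->5 ok
  pos 6: z in {2}, choose 2; 5->2 ok
  pos 7: y in {1,3,4}, choose 3; 2->3 ok
  pos 8: x in {0,5}, choose 5; 3->5 ok
  pos 9: z in {2}, choose 2; 5->2 ok
  pos 10: y in {1,3,4}, choose 4; 2->4 ok
  pos 11: y in {1,3,4}, choose 4; 4->4 ok
  pos 12: z in {2}, choose 2; 4->2 ok
  pos 13: y in {1,3,4}, choose 4; 2->4 ok
  pos 14: y in {1,3,4}, choose 1; 4->1 ok
  pos 15: x in {0,5}, choose 0; 1->0 ok
  pos 16: y in {1,3,4}, choose 1; 0->1 ok
  pos 17: y in {1,3,4}, choose 4; 1->4 ok
  pos 18: x in {0,5}, choose 0; 4->0 ok
  pos 19: y in {1,3,4}, choose 3; 0->3 ok
  pos 20: y in {1,3,4}, choose 4; 3->4 ok
  pos 21: y in {1,3,4}, choose 4; 4->4 ok
  pos 22: z in {2}, choose 2; 4->2 ok
  pos 23: y in {1,3,4}, choose 3; 2->3 ok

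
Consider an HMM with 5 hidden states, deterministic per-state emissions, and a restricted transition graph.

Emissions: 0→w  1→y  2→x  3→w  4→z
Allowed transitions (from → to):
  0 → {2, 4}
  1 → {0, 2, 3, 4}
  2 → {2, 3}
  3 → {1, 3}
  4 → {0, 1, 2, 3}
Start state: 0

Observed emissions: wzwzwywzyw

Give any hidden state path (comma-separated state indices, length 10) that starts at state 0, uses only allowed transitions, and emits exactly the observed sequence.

0,4,0,4,3,1,0,4,1,3

  [0] w  {0,3}  => 0  start
  [1] z  {4}  => 4  0->4 ok
  [2] w  {0,3}  => 0  4->0 ok
  [3] z  {4}  => 4  0->4 ok
  [4] w  {0,3}  => 3  4->3 ok
  [5] y  {1}  => 1  3->1 ok
  [6] w  {0,3}  => 0  1->0 ok
  [7] z  {4}  => 4  0->4 ok
  [8] y  {1}  => 1  4->1 ok
  [9] w  {0,3}  => 3  1->3 ok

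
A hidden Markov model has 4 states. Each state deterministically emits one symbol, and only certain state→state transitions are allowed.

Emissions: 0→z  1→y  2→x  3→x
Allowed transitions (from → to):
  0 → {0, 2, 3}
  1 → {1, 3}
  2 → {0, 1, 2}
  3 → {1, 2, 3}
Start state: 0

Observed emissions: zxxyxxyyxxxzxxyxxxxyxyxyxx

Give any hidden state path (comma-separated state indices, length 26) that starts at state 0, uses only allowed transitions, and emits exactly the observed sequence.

  0: obs=z cand={0} pick 0 [start]
  1: obs=x cand={2,3} pick 3 [0->3 ok]
  2: obs=x cand={2,3} pick 3 [3->3 ok]
  3: obs=y cand={1} pick 1 [3->1 ok]
  4: obs=x cand={2,3} pick 3 [1->3 ok]
  5: obs=x cand={2,3} pick 2 [3->2 ok]
  6: obs=y cand={1} pick 1 [2->1 ok]
  7: obs=y cand={1} pick 1 [1->1 ok]
  8: obs=x cand={2,3} pick 3 [1->3 ok]
  9: obs=x cand={2,3} pick 3 [3->3 ok]
  10: obs=x cand={2,3} pick 2 [3->2 ok]
  11: obs=z cand={0} pick 0 [2->0 ok]
  12: obs=x cand={2,3} pick 2 [0->2 ok]
  13: obs=x cand={2,3} pick 2 [2->2 ok]
  14: obs=y cand={1} pick 1 [2->1 ok]
  15: obs=x cand={2,3} pick 3 [1->3 ok]
  16: obs=x cand={2,3} pick 3 [3->3 ok]
  17: obs=x cand={2,3} pick 3 [3->3 ok]
  18: obs=x cand={2,3} pick 2 [3->2 ok]
  19: obs=y cand={1} pick 1 [2->1 ok]
  20: obs=x cand={2,3} pick 3 [1->3 ok]
  21: obs=y cand={1} pick 1 [3->1 ok]
  22: obs=x cand={2,3} pick 3 [1->3 ok]
  23: obs=y cand={1} pick 1 [3->1 ok]
  24: obs=x cand={2,3} pick 3 [1->3 ok]
  25: obs=x cand={2,3} pick 3 [3->3 ok]

0,3,3,1,3,2,1,1,3,3,2,0,2,2,1,3,3,3,2,1,3,1,3,1,3,3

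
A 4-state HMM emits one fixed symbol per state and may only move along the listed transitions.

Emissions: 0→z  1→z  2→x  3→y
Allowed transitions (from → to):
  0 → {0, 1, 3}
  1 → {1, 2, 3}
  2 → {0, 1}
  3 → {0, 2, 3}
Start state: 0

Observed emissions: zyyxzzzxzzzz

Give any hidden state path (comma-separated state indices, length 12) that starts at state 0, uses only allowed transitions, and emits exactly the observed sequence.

0,3,3,2,1,1,1,2,0,0,0,1

  t0 'z' -> {0,1}, take 0 (start)
  t1 'y' -> {3}, take 3 (0->3 ok)
  t2 'y' -> {3}, take 3 (3->3 ok)
  t3 'x' -> {2}, take 2 (3->2 ok)
  t4 'z' -> {0,1}, take 1 (2->1 ok)
  t5 'z' -> {0,1}, take 1 (1->1 ok)
  t6 'z' -> {0,1}, take 1 (1->1 ok)
  t7 'x' -> {2}, take 2 (1->2 ok)
  t8 'z' -> {0,1}, take 0 (2->0 ok)
  t9 'z' -> {0,1}, take 0 (0->0 ok)
  t10 'z' -> {0,1}, take 0 (0->0 ok)
  t11 'z' -> {0,1}, take 1 (0->1 ok)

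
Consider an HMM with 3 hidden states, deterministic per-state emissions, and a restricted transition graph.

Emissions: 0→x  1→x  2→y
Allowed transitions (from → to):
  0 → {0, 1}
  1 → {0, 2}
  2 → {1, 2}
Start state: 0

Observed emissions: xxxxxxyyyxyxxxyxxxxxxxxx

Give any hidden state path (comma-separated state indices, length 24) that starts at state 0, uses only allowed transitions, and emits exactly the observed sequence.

  t0 'x' -> {0,1}, take 0 (start)
  t1 'x' -> {0,1}, take 1 (0->1 ok)
  t2 'x' -> {0,1}, take 0 (1->0 ok)
  t3 'x' -> {0,1}, take 1 (0->1 ok)
  t4 'x' -> {0,1}, take 0 (1->0 ok)
  t5 'x' -> {0,1}, take 1 (0->1 ok)
  t6 'y' -> {2}, take 2 (1->2 ok)
  t7 'y' -> {2}, take 2 (2->2 ok)
  t8 'y' -> {2}, take 2 (2->2 ok)
  t9 'x' -> {0,1}, take 1 (2->1 ok)
  t10 'y' -> {2}, take 2 (1->2 ok)
  t11 'x' -> {0,1}, take 1 (2->1 ok)
  t12 'x' -> {0,1}, take 0 (1->0 ok)
  t13 'x' -> {0,1}, take 1 (0->1 ok)
  t14 'y' -> {2}, take 2 (1->2 ok)
  t15 'x' -> {0,1}, take 1 (2->1 ok)
  t16 'x' -> {0,1}, take 0 (1->0 ok)
  t17 'x' -> {0,1}, take 0 (0->0 ok)
  t18 'x' -> {0,1}, take 1 (0->1 ok)
  t19 'x' -> {0,1}, take 0 (1->0 ok)
  t20 'x' -> {0,1}, take 1 (0->1 ok)
  t21 'x' -> {0,1}, take 0 (1->0 ok)
  t22 'x' -> {0,1}, take 1 (0->1 ok)
  t23 'x' -> {0,1}, take 0 (1->0 ok)

0,1,0,1,0,1,2,2,2,1,2,1,0,1,2,1,0,0,1,0,1,0,1,0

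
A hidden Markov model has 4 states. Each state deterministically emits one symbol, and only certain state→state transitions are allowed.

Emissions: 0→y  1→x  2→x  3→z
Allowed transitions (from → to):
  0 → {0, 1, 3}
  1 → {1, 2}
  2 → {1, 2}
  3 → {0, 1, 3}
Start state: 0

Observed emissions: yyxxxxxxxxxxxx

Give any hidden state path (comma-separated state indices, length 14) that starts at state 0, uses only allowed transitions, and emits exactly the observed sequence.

  0: obs=y cand={0} pick 0 [start]
  1: obs=y cand={0} pick 0 [0->0 ok]
  2: obs=x cand={1,2} pick 1 [0->1 ok]
  3: obs=x cand={1,2} pick 2 [1->2 ok]
  4: obs=x cand={1,2} pick 1 [2->1 ok]
  5: obs=x cand={1,2} pick 1 [1->1 ok]
  6: obs=x cand={1,2} pick 1 [1->1 ok]
  7: obs=x cand={1,2} pick 2 [1->2 ok]
  8: obs=x cand={1,2} pick 1 [2->1 ok]
  9: obs=x cand={1,2} pick 1 [1->1 ok]
  10: obs=x cand={1,2} pick 2 [1->2 ok]
  11: obs=x cand={1,2} pick 2 [2->2 ok]
  12: obs=x cand={1,2} pick 2 [2->2 ok]
  13: obs=x cand={1,2} pick 2 [2->2 ok]

0,0,1,2,1,1,1,2,1,1,2,2,2,2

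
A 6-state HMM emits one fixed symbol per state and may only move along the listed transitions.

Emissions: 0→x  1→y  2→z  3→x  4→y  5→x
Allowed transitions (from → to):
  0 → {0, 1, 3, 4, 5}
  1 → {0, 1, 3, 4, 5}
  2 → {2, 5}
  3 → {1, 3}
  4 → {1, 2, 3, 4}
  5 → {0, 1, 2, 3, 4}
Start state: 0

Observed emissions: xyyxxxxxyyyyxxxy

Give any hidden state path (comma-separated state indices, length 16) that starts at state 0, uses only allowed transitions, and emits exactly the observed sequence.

0,1,4,3,3,3,3,3,1,4,1,4,3,3,3,1

  0: obs=x cand={0,3,5} pick 0 [start]
  1: obs=y cand={1,4} pick 1 [0->1 ok]
  2: obs=y cand={1,4} pick 4 [1->4 ok]
  3: obs=x cand={0,3,5} pick 3 [4->3 ok]
  4: obs=x cand={0,3,5} pick 3 [3->3 ok]
  5: obs=x cand={0,3,5} pick 3 [3->3 ok]
  6: obs=x cand={0,3,5} pick 3 [3->3 ok]
  7: obs=x cand={0,3,5} pick 3 [3->3 ok]
  8: obs=y cand={1,4} pick 1 [3->1 ok]
  9: obs=y cand={1,4} pick 4 [1->4 ok]
  10: obs=y cand={1,4} pick 1 [4->1 ok]
  11: obs=y cand={1,4} pick 4 [1->4 ok]
  12: obs=x cand={0,3,5} pick 3 [4->3 ok]
  13: obs=x cand={0,3,5} pick 3 [3->3 ok]
  14: obs=x cand={0,3,5} pick 3 [3->3 ok]
  15: obs=y cand={1,4} pick 1 [3->1 ok]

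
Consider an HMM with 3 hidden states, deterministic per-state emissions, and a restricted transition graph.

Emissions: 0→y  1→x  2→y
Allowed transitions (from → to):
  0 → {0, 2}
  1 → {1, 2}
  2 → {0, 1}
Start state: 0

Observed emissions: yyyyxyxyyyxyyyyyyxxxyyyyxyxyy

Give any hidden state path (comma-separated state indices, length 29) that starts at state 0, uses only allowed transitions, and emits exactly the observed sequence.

0,0,0,2,1,2,1,2,0,2,1,2,0,0,0,0,2,1,1,1,2,0,0,2,1,2,1,2,0

  [0] y  {0,2}  => 0  start
  [1] y  {0,2}  => 0  0->0 ok
  [2] y  {0,2}  => 0  0->0 ok
  [3] y  {0,2}  => 2  0->2 ok
  [4] x  {1}  => 1  2->1 ok
  [5] y  {0,2}  => 2  1->2 ok
  [6] x  {1}  => 1  2->1 ok
  [7] y  {0,2}  => 2  1->2 ok
  [8] y  {0,2}  => 0  2->0 ok
  [9] y  {0,2}  => 2  0->2 ok
  [10] x  {1}  => 1  2->1 ok
  [11] y  {0,2}  => 2  1->2 ok
  [12] y  {0,2}  => 0  2->0 ok
  [13] y  {0,2}  => 0  0->0 ok
  [14] y  {0,2}  => 0  0->0 ok
  [15] y  {0,2}  => 0  0->0 ok
  [16] y  {0,2}  => 2  0->2 ok
  [17] x  {1}  => 1  2->1 ok
  [18] x  {1}  => 1  1->1 ok
  [19] x  {1}  => 1  1->1 ok
  [20] y  {0,2}  => 2  1->2 ok
  [21] y  {0,2}  => 0  2->0 ok
  [22] y  {0,2}  => 0  0->0 ok
  [23] y  {0,2}  => 2  0->2 ok
  [24] x  {1}  => 1  2->1 ok
  [25] y  {0,2}  => 2  1->2 ok
  [26] x  {1}  => 1  2->1 ok
  [27] y  {0,2}  => 2  1->2 ok
  [28] y  {0,2}  => 0  2->0 ok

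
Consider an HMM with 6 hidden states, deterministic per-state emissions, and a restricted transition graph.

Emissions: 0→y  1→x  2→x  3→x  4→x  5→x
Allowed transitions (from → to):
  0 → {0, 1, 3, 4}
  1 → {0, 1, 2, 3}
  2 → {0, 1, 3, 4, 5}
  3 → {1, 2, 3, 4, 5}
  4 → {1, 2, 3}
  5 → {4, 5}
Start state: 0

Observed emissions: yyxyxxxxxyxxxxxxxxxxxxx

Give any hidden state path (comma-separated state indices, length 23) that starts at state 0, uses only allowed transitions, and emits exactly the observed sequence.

0,0,1,0,3,1,1,3,2,0,3,1,3,1,3,2,5,4,2,1,1,2,4

  t0 'y' -> {0}, take 0 (start)
  t1 'y' -> {0}, take 0 (0->0 ok)
  t2 'x' -> {1,2,3,4,5}, take 1 (0->1 ok)
  t3 'y' -> {0}, take 0 (1->0 ok)
  t4 'x' -> {1,2,3,4,5}, take 3 (0->3 ok)
  t5 'x' -> {1,2,3,4,5}, take 1 (3->1 ok)
  t6 'x' -> {1,2,3,4,5}, take 1 (1->1 ok)
  t7 'x' -> {1,2,3,4,5}, take 3 (1->3 ok)
  t8 'x' -> {1,2,3,4,5}, take 2 (3->2 ok)
  t9 'y' -> {0}, take 0 (2->0 ok)
  t10 'x' -> {1,2,3,4,5}, take 3 (0->3 ok)
  t11 'x' -> {1,2,3,4,5}, take 1 (3->1 ok)
  t12 'x' -> {1,2,3,4,5}, take 3 (1->3 ok)
  t13 'x' -> {1,2,3,4,5}, take 1 (3->1 ok)
  t14 'x' -> {1,2,3,4,5}, take 3 (1->3 ok)
  t15 'x' -> {1,2,3,4,5}, take 2 (3->2 ok)
  t16 'x' -> {1,2,3,4,5}, take 5 (2->5 ok)
  t17 'x' -> {1,2,3,4,5}, take 4 (5->4 ok)
  t18 'x' -> {1,2,3,4,5}, take 2 (4->2 ok)
  t19 'x' -> {1,2,3,4,5}, take 1 (2->1 ok)
  t20 'x' -> {1,2,3,4,5}, take 1 (1->1 ok)
  t21 'x' -> {1,2,3,4,5}, take 2 (1->2 ok)
  t22 'x' -> {1,2,3,4,5}, take 4 (2->4 ok)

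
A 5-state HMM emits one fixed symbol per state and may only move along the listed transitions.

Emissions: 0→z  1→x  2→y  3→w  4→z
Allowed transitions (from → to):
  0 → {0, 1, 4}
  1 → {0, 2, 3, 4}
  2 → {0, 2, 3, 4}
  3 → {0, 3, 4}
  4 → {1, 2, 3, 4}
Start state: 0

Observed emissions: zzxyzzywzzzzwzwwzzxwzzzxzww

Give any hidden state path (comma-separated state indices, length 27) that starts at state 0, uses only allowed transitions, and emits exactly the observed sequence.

  t0 'z' -> {0,4}, take 0 (start)
  t1 'z' -> {0,4}, take 0 (0->0 ok)
  t2 'x' -> {1}, take 1 (0->1 ok)
  t3 'y' -> {2}, take 2 (1->2 ok)
  t4 'z' -> {0,4}, take 4 (2->4 ok)
  t5 'z' -> {0,4}, take 4 (4->4 ok)
  t6 'y' -> {2}, take 2 (4->2 ok)
  t7 'w' -> {3}, take 3 (2->3 ok)
  t8 'z' -> {0,4}, take 0 (3->0 ok)
  t9 'z' -> {0,4}, take 0 (0->0 ok)
  t10 'z' -> {0,4}, take 4 (0->4 ok)
  t11 'z' -> {0,4}, take 4 (4->4 ok)
  t12 'w' -> {3}, take 3 (4->3 ok)
  t13 'z' -> {0,4}, take 4 (3->4 ok)
  t14 'w' -> {3}, take 3 (4->3 ok)
  t15 'w' -> {3}, take 3 (3->3 ok)
  t16 'z' -> {0,4}, take 0 (3->0 ok)
  t17 'z' -> {0,4}, take 0 (0->0 ok)
  t18 'x' -> {1}, take 1 (0->1 ok)
  t19 'w' -> {3}, take 3 (1->3 ok)
  t20 'z' -> {0,4}, take 0 (3->0 ok)
  t21 'z' -> {0,4}, take 0 (0->0 ok)
  t22 'z' -> {0,4}, take 0 (0->0 ok)
  t23 'x' -> {1}, take 1 (0->1 ok)
  t24 'z' -> {0,4}, take 4 (1->4 ok)
  t25 'w' -> {3}, take 3 (4->3 ok)
  t26 'w' -> {3}, take 3 (3->3 ok)

0,0,1,2,4,4,2,3,0,0,4,4,3,4,3,3,0,0,1,3,0,0,0,1,4,3,3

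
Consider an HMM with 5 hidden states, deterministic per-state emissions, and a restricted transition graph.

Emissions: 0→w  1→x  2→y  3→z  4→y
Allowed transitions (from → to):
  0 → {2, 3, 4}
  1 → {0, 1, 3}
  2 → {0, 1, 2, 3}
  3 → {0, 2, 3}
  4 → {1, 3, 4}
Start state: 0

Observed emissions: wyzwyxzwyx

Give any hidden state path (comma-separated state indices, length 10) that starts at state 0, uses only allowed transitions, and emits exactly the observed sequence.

0,2,3,0,4,1,3,0,4,1

  t0 'w' -> {0}, take 0 (start)
  t1 'y' -> {2,4}, take 2 (0->2 ok)
  t2 'z' -> {3}, take 3 (2->3 ok)
  t3 'w' -> {0}, take 0 (3->0 ok)
  t4 'y' -> {2,4}, take 4 (0->4 ok)
  t5 'x' -> {1}, take 1 (4->1 ok)
  t6 'z' -> {3}, take 3 (1->3 ok)
  t7 'w' -> {0}, take 0 (3->0 ok)
  t8 'y' -> {2,4}, take 4 (0->4 ok)
  t9 'x' -> {1}, take 1 (4->1 ok)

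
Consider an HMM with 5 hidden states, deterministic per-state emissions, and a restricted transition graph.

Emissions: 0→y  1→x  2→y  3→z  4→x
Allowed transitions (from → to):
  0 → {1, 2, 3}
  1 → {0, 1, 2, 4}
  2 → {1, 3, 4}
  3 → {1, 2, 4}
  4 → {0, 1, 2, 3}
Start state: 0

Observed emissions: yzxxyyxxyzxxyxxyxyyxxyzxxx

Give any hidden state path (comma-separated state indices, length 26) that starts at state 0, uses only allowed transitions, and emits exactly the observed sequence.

  0: obs=y cand={0,2} pick 0 [start]
  1: obs=z cand={3} pick 3 [0->3 ok]
  2: obs=x cand={1,4} pick 1 [3->1 ok]
  3: obs=x cand={1,4} pick 1 [1->1 ok]
  4: obs=y cand={0,2} pick 0 [1->0 ok]
  5: obs=y cand={0,2} pick 2 [0->2 ok]
  6: obs=x cand={1,4} pick 1 [2->1 ok]
  7: obs=x cand={1,4} pick 1 [1->1 ok]
  8: obs=y cand={0,2} pick 2 [1->2 ok]
  9: obs=z cand={3} pick 3 [2->3 ok]
  10: obs=x cand={1,4} pick 4 [3->4 ok]
  11: obs=x cand={1,4} pick 1 [4->1 ok]
  12: obs=y cand={0,2} pick 2 [1->2 ok]
  13: obs=x cand={1,4} pick 1 [2->1 ok]
  14: obs=x cand={1,4} pick 1 [1->1 ok]
  15: obs=y cand={0,2} pick 2 [1->2 ok]
  16: obs=x cand={1,4} pick 1 [2->1 ok]
  17: obs=y cand={0,2} pick 0 [1->0 ok]
  18: obs=y cand={0,2} pick 2 [0->2 ok]
  19: obs=x cand={1,4} pick 1 [2->1 ok]
  20: obs=x cand={1,4} pick 1 [1->1 ok]
  21: obs=y cand={0,2} pick 0 [1->0 ok]
  22: obs=z cand={3} pick 3 [0->3 ok]
  23: obs=x cand={1,4} pick 4 [3->4 ok]
  24: obs=x cand={1,4} pick 1 [4->1 ok]
  25: obs=x cand={1,4} pick 4 [1->4 ok]

0,3,1,1,0,2,1,1,2,3,4,1,2,1,1,2,1,0,2,1,1,0,3,4,1,4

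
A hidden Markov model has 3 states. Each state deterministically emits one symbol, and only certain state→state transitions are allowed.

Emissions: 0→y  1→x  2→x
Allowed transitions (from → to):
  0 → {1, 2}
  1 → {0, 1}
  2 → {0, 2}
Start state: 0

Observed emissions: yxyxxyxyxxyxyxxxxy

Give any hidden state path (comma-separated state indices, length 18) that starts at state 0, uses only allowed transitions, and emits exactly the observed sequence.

  pos 0: y in {0}, choose 0; start
  pos 1: x in {1,2}, choose 1; 0->1 ok
  pos 2: y in {0}, choose 0; 1->0 ok
  pos 3: x in {1,2}, choose 2; 0->2 ok
  pos 4: x in {1,2}, choose 2; 2->2 ok
  pos 5: y in {0}, choose 0; 2->0 ok
  pos 6: x in {1,2}, choose 2; 0->2 ok
  pos 7: y in {0}, choose 0; 2->0 ok
  pos 8: x in {1,2}, choose 2; 0->2 ok
  pos 9: x in {1,2}, choose 2; 2->2 ok
  pos 10: y in {0}, choose 0; 2->0 ok
  pos 11: x in {1,2}, choose 1; 0->1 ok
  pos 12: y in {0}, choose 0; 1->0 ok
  pos 13: x in {1,2}, choose 2; 0->2 ok
  pos 14: x in {1,2}, choose 2; 2->2 ok
  pos 15: x in {1,2}, choose 2; 2->2 ok
  pos 16: x in {1,2}, choose 2; 2->2 ok
  pos 17: y in {0}, choose 0; 2->0 ok

0,1,0,2,2,0,2,0,2,2,0,1,0,2,2,2,2,0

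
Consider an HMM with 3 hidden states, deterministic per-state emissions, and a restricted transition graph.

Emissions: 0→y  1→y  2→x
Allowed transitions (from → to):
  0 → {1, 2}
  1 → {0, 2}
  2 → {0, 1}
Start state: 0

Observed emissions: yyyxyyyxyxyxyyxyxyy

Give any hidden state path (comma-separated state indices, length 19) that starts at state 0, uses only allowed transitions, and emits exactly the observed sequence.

  t0 'y' -> {0,1}, take 0 (start)
  t1 'y' -> {0,1}, take 1 (0->1 ok)
  t2 'y' -> {0,1}, take 0 (1->0 ok)
  t3 'x' -> {2}, take 2 (0->2 ok)
  t4 'y' -> {0,1}, take 1 (2->1 ok)
  t5 'y' -> {0,1}, take 0 (1->0 ok)
  t6 'y' -> {0,1}, take 1 (0->1 ok)
  t7 'x' -> {2}, take 2 (1->2 ok)
  t8 'y' -> {0,1}, take 1 (2->1 ok)
  t9 'x' -> {2}, take 2 (1->2 ok)
  t10 'y' -> {0,1}, take 0 (2->0 ok)
  t11 'x' -> {2}, take 2 (0->2 ok)
  t12 'y' -> {0,1}, take 1 (2->1 ok)
  t13 'y' -> {0,1}, take 0 (1->0 ok)
  t14 'x' -> {2}, take 2 (0->2 ok)
  t15 'y' -> {0,1}, take 0 (2->0 ok)
  t16 'x' -> {2}, take 2 (0->2 ok)
  t17 'y' -> {0,1}, take 0 (2->0 ok)
  t18 'y' -> {0,1}, take 1 (0->1 ok)

0,1,0,2,1,0,1,2,1,2,0,2,1,0,2,0,2,0,1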